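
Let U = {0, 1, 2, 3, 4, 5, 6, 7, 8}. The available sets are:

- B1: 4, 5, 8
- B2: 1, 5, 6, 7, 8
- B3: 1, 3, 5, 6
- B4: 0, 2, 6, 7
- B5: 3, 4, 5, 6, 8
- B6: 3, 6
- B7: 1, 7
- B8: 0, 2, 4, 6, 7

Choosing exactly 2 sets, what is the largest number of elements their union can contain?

Choosing B2, B8 covers {0, 1, 2, 4, 5, 6, 7, 8} — 8 elements.
No choice of 2 sets does better; here 3 is left uncovered.

8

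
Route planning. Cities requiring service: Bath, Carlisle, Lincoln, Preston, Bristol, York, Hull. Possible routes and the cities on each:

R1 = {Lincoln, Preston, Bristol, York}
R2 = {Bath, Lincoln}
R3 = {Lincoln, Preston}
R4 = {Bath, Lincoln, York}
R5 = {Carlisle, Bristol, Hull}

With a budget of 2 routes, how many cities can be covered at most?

6

Choosing R1, R5 covers {Carlisle, Lincoln, Preston, Bristol, York, Hull} — 6 cities.
No choice of 2 routes does better; here Bath is left uncovered.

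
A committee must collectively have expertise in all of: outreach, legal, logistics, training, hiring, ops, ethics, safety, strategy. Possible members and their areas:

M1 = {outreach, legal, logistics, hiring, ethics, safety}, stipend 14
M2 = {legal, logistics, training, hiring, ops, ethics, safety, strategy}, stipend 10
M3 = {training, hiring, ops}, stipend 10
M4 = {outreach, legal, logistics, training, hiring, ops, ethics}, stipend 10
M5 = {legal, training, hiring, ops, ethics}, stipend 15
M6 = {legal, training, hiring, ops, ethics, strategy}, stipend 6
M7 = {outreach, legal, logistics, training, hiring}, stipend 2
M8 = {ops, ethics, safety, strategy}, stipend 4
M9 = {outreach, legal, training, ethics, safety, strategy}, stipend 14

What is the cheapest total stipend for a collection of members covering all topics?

6

M7, M8 cover every topic at stipend 2 + 4 = 6.
Any cover uses at least 2 members; among all covering selections none totals below 6.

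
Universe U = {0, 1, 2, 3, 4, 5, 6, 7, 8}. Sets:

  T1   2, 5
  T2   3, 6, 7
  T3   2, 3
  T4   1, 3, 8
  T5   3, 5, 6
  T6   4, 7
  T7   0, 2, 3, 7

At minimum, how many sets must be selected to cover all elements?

4

T4, T5, T6, T7 together cover {0, 1, 2, 3, 4, 5, 6, 7, 8} — every element.
No 3 of the 7 sets cover everything (all 35 triples fall short), so 4 is minimum.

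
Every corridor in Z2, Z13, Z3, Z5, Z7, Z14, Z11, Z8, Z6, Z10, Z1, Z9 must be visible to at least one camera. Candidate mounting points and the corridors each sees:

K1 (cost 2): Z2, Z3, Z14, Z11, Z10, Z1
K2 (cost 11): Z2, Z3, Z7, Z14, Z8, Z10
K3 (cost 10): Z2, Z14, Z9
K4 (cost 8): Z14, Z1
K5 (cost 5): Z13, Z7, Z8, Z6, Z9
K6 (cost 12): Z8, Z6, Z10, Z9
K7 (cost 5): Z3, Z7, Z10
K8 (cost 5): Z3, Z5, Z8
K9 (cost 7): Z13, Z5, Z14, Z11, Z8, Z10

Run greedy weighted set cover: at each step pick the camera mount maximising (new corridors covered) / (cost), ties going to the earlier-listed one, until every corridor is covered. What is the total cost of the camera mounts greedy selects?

Pick 1: K1 adds 6 new (Z2, Z3, Z14, Z11, Z10, Z1) at cost 2 (ratio 6/2).
Pick 2: K5 adds 5 new (Z13, Z7, Z8, Z6, Z9) at cost 5 (ratio 5/5).
Pick 3: K8 adds 1 new (Z5) at cost 5 (ratio 1/5).
Greedy total cost: 2 + 5 + 5 = 12.

12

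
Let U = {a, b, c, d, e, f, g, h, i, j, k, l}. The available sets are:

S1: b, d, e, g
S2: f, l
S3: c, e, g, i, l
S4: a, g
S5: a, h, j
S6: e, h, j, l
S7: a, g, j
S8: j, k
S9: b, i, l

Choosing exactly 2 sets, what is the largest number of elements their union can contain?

Choosing S3, S5 covers {a, c, e, g, h, i, j, l} — 8 elements.
No choice of 2 sets does better; here b, d, f, k are left uncovered.

8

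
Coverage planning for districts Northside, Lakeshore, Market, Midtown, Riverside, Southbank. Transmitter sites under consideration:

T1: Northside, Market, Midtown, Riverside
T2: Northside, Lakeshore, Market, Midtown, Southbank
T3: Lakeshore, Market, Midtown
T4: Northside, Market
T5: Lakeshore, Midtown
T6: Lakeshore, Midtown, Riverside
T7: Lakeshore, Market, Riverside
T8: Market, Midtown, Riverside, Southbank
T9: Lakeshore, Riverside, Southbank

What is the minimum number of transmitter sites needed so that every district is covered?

T1, T2 together cover {Northside, Lakeshore, Market, Midtown, Riverside, Southbank} — every district.
No single transmitter site contains all 6 districts, so 2 is optimal.

2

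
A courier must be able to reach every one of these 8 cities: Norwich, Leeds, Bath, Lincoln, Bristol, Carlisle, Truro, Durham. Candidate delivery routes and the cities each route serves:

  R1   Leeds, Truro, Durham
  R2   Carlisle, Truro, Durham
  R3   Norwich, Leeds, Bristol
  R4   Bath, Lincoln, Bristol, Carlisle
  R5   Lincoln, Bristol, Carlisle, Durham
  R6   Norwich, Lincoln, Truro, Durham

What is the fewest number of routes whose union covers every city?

R1, R3, R4 together cover {Norwich, Leeds, Bath, Lincoln, Bristol, Carlisle, Truro, Durham} — every city.
No 2 of the 6 routes cover everything (all 15 pairs fall short), so 3 is minimum.

3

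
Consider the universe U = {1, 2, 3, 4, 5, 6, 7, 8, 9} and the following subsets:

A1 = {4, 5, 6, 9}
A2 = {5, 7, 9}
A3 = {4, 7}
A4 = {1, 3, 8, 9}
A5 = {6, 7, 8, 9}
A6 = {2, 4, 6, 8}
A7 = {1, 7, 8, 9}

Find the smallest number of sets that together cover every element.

3

A2, A4, A6 together cover {1, 2, 3, 4, 5, 6, 7, 8, 9} — every element.
No 2 of the 7 sets cover everything (all 21 pairs fall short), so 3 is minimum.
Greedy (largest uncovered first) would take A1, A4, A2, A6 — 4 sets — but 3 suffice.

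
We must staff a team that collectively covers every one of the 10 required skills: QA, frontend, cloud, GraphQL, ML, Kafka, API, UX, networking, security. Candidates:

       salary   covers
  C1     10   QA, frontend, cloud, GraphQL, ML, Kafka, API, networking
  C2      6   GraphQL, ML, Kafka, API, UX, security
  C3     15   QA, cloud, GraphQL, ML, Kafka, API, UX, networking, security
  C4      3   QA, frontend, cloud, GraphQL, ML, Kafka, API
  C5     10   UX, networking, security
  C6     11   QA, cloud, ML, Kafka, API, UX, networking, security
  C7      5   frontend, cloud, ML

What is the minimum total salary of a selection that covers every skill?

13

C4, C5 cover every skill at salary 3 + 10 = 13.
Any cover uses at least 2 candidates; among all covering selections none totals below 13.
Greedy by coverage-per-salary would pick C4, C2, C1 for 19 — worse than the optimum 13.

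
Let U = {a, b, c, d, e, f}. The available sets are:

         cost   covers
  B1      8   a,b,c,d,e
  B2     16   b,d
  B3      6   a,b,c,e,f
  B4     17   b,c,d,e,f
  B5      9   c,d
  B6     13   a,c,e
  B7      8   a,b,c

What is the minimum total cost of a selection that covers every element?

B1, B3 cover every element at cost 8 + 6 = 14.
Any cover uses at least 2 sets; among all covering selections none totals below 14.

14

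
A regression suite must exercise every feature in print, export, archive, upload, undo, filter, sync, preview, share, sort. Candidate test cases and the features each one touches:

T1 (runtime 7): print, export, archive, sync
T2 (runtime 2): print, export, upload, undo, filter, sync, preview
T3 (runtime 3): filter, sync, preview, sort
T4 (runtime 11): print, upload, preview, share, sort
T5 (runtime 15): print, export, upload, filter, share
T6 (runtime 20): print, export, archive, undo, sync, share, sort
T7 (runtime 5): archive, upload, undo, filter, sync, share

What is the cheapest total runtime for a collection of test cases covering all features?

T2, T3, T7 cover every feature at runtime 2 + 3 + 5 = 10.
Any cover uses at least 2 test cases; among all covering selections none totals below 10.

10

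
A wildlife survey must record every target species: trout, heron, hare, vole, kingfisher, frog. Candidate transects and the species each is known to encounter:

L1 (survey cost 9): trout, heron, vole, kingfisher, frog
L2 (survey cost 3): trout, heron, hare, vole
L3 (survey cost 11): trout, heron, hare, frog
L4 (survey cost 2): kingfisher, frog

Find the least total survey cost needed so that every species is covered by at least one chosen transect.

5

L2, L4 cover every species at survey cost 3 + 2 = 5.
Any cover uses at least 2 transects; among all covering selections none totals below 5.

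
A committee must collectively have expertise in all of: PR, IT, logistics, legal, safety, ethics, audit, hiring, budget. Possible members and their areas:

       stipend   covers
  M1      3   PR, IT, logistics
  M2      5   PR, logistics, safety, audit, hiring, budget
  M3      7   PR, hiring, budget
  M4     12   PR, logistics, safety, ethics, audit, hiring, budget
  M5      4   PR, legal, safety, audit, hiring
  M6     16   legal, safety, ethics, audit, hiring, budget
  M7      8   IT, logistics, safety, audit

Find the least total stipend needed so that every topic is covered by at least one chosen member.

19

M1, M6 cover every topic at stipend 3 + 16 = 19.
Any cover uses at least 2 members; among all covering selections none totals below 19.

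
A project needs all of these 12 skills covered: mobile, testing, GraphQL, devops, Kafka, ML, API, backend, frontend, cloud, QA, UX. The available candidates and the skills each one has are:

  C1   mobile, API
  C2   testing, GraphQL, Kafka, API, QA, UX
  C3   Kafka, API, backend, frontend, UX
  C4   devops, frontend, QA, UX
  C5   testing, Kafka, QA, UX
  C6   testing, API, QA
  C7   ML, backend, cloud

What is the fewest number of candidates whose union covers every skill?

C1, C2, C4, C7 together cover {mobile, testing, GraphQL, devops, Kafka, ML, API, backend, frontend, cloud, QA, UX} — every skill.
No 3 of the 7 candidates cover everything (all 35 triples fall short), so 4 is minimum.

4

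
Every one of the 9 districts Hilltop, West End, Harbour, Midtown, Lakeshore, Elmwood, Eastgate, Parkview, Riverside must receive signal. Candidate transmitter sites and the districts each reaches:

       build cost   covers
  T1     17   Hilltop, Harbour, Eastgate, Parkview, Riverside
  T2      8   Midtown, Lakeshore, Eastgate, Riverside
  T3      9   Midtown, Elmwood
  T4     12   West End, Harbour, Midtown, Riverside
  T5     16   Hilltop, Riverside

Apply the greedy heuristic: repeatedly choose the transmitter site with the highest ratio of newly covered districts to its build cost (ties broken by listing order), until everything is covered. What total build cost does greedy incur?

46

Pick 1: T2 adds 4 new (Midtown, Lakeshore, Eastgate, Riverside) at build cost 8 (ratio 4/8).
Pick 2: T1 adds 3 new (Hilltop, Harbour, Parkview) at build cost 17 (ratio 3/17).
Pick 3: T3 adds 1 new (Elmwood) at build cost 9 (ratio 1/9).
Pick 4: T4 adds 1 new (West End) at build cost 12 (ratio 1/12).
Greedy total build cost: 8 + 17 + 9 + 12 = 46.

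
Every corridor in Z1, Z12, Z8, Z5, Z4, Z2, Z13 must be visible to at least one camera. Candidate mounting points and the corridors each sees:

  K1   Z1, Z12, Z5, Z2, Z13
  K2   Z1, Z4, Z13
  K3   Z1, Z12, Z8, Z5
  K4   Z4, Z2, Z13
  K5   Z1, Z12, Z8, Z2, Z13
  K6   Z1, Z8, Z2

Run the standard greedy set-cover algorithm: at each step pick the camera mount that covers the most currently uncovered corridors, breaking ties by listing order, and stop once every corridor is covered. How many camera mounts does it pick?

Pick 1: K1 covers 5 new corridors (Z1, Z12, Z5, Z2, Z13).
Pick 2: K2 covers 1 new corridors (Z4).
Pick 3: K3 covers 1 new corridors (Z8).
Greedy uses 3 camera mounts. (The true minimum is 2.)

3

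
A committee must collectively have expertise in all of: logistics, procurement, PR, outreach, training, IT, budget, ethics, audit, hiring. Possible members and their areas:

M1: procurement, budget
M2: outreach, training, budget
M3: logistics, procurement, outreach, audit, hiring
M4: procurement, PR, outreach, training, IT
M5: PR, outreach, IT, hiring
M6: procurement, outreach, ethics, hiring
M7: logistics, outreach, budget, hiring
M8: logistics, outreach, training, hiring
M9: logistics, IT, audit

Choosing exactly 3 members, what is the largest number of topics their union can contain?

9

Choosing M1, M3, M4 covers {logistics, procurement, PR, outreach, training, IT, budget, audit, hiring} — 9 topics.
No choice of 3 members does better; here ethics is left uncovered.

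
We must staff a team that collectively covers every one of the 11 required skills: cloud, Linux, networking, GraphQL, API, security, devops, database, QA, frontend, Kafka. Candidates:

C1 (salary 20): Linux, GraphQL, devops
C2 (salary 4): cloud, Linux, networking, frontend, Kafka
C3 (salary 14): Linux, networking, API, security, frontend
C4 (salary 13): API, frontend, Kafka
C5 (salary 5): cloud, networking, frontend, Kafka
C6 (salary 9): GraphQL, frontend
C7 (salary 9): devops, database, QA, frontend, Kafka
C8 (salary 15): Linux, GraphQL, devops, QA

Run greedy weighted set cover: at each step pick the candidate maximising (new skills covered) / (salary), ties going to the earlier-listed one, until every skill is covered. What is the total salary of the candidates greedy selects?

36

Pick 1: C2 adds 5 new (cloud, Linux, networking, frontend, Kafka) at salary 4 (ratio 5/4).
Pick 2: C7 adds 3 new (devops, database, QA) at salary 9 (ratio 3/9).
Pick 3: C3 adds 2 new (API, security) at salary 14 (ratio 2/14).
Pick 4: C6 adds 1 new (GraphQL) at salary 9 (ratio 1/9).
Greedy total salary: 4 + 9 + 14 + 9 = 36.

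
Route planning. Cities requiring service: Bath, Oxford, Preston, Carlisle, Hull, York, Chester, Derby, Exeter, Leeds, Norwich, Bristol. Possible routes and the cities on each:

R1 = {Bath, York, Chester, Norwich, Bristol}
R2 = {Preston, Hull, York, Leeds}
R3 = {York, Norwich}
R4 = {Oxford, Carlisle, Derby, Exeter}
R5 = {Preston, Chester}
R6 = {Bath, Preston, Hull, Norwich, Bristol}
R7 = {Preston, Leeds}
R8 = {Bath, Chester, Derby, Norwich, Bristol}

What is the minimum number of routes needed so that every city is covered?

R1, R2, R4 together cover {Bath, Oxford, Preston, Carlisle, Hull, York, Chester, Derby, Exeter, Leeds, Norwich, Bristol} — every city.
No 2 of the 8 routes cover everything (all 28 pairs fall short), so 3 is minimum.

3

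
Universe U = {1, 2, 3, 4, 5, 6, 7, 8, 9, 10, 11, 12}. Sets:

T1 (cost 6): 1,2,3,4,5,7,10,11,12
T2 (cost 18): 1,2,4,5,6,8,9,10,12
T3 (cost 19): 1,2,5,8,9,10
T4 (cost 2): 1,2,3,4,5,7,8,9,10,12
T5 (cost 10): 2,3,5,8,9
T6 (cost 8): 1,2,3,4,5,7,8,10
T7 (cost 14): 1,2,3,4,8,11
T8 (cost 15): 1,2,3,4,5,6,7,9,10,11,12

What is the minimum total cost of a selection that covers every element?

T4, T8 cover every element at cost 2 + 15 = 17.
Any cover uses at least 2 sets; among all covering selections none totals below 17.
Greedy by coverage-per-cost would pick T4, T1, T8 for 23 — worse than the optimum 17.

17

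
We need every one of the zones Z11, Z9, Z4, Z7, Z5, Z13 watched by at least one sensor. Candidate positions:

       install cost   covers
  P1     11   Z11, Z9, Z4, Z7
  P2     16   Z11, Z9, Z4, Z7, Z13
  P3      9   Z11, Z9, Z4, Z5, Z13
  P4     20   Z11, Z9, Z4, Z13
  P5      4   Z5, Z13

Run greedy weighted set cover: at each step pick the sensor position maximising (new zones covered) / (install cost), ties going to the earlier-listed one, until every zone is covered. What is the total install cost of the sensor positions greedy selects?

Pick 1: P3 adds 5 new (Z11, Z9, Z4, Z5, Z13) at install cost 9 (ratio 5/9).
Pick 2: P1 adds 1 new (Z7) at install cost 11 (ratio 1/11).
Greedy total install cost: 9 + 11 = 20. (The true optimum is 15, so greedy overshoots here.)

20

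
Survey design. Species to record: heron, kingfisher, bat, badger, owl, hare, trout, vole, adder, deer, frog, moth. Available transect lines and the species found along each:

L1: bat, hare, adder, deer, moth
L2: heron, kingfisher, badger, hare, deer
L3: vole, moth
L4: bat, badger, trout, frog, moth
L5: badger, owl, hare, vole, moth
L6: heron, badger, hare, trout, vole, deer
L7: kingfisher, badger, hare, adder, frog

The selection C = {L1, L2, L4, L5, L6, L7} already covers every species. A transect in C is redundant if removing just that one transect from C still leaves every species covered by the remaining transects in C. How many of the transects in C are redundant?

Drop L1: the rest still cover every species — redundant.
Drop L2: the rest still cover every species — redundant.
Drop L4: the rest still cover every species — redundant.
Drop L5: owl uncovered — not redundant.
Drop L6: the rest still cover every species — redundant.
Drop L7: the rest still cover every species — redundant.
5 redundant: L1, L2, L4, L6, L7.

5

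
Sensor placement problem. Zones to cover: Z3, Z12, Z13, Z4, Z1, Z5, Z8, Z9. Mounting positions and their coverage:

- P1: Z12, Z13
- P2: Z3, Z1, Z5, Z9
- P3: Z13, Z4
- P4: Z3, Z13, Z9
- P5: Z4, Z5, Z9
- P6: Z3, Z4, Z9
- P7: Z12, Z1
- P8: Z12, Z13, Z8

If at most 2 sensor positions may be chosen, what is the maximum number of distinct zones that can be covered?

Choosing P2, P8 covers {Z3, Z12, Z13, Z1, Z5, Z8, Z9} — 7 zones.
No choice of 2 sensor positions does better; here Z4 is left uncovered.

7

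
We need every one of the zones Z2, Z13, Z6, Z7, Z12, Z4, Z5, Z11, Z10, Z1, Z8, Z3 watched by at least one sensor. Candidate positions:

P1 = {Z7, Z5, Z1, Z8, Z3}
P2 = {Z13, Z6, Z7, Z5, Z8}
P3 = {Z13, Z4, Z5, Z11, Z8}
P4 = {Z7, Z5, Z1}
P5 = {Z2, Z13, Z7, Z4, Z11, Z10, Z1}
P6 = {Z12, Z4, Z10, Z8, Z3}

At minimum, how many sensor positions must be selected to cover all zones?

P2, P5, P6 together cover {Z2, Z13, Z6, Z7, Z12, Z4, Z5, Z11, Z10, Z1, Z8, Z3} — every zone.
No 2 of the 6 sensor positions cover everything (all 15 pairs fall short), so 3 is minimum.

3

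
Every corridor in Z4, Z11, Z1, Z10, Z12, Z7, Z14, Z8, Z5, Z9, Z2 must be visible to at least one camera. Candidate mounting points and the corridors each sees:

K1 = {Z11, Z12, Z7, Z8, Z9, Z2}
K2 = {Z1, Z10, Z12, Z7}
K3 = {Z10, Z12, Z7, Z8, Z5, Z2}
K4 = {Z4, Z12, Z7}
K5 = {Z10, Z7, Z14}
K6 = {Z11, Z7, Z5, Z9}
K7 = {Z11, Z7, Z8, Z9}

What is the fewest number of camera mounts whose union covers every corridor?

5

K1, K2, K3, K4, K5 together cover {Z4, Z11, Z1, Z10, Z12, Z7, Z14, Z8, Z5, Z9, Z2} — every corridor.
No 4 of the 7 camera mounts cover everything (all 35 size-4 selections fall short), so 5 is minimum.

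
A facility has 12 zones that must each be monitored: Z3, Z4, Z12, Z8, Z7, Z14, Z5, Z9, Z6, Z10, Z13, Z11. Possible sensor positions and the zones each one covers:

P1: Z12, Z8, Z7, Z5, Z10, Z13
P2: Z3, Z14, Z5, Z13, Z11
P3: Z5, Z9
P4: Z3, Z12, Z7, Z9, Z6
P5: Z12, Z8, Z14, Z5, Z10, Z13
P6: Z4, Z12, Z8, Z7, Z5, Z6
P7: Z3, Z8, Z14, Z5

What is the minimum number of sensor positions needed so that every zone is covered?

P1, P2, P3, P6 together cover {Z3, Z4, Z12, Z8, Z7, Z14, Z5, Z9, Z6, Z10, Z13, Z11} — every zone.
No 3 of the 7 sensor positions cover everything (all 35 triples fall short), so 4 is minimum.

4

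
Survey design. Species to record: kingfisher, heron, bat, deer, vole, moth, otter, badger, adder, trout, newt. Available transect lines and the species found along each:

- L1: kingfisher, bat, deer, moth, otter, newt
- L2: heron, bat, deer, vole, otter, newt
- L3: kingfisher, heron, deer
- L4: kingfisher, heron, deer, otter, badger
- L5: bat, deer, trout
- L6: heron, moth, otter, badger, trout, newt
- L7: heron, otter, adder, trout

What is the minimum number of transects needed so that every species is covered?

4

L1, L2, L4, L7 together cover {kingfisher, heron, bat, deer, vole, moth, otter, badger, adder, trout, newt} — every species.
No 3 of the 7 transects cover everything (all 35 triples fall short), so 4 is minimum.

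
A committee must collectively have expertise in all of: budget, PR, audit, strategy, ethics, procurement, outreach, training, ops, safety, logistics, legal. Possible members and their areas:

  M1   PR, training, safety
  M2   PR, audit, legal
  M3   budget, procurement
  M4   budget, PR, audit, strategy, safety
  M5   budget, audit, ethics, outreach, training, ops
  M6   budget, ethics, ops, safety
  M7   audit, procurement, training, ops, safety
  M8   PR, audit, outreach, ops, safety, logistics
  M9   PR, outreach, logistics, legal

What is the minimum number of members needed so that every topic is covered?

M3, M4, M5, M9 together cover {budget, PR, audit, strategy, ethics, procurement, outreach, training, ops, safety, logistics, legal} — every topic.
No 3 of the 9 members cover everything (all 84 triples fall short), so 4 is minimum.

4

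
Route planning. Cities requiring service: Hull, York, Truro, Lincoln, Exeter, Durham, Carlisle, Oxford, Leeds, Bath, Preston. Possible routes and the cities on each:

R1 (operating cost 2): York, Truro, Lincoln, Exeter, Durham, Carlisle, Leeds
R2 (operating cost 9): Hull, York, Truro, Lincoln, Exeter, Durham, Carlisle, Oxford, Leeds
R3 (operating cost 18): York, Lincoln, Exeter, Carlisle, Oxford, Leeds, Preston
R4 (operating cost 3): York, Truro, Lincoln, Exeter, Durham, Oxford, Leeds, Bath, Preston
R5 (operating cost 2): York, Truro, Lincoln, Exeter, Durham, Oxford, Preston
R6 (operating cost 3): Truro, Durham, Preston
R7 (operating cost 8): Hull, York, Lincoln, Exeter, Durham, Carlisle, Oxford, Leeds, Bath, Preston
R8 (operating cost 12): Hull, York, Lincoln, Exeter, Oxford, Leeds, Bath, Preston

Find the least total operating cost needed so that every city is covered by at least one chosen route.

10

R1, R7 cover every city at operating cost 2 + 8 = 10.
Any cover uses at least 2 routes; among all covering selections none totals below 10.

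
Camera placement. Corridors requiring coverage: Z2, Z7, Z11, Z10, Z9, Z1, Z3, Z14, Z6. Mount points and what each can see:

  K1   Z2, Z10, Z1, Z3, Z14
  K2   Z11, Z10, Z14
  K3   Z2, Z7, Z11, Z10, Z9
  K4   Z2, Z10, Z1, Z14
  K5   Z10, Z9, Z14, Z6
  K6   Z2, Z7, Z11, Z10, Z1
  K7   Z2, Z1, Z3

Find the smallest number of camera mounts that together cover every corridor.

K1, K3, K5 together cover {Z2, Z7, Z11, Z10, Z9, Z1, Z3, Z14, Z6} — every corridor.
No 2 of the 7 camera mounts cover everything (all 21 pairs fall short), so 3 is minimum.

3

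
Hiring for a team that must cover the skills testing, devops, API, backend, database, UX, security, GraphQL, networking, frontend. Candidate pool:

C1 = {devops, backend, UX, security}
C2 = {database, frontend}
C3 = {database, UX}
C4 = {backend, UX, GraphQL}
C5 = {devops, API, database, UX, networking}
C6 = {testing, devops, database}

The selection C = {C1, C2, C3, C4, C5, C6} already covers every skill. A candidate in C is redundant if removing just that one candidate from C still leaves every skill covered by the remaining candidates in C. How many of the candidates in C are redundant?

Drop C1: security uncovered — not redundant.
Drop C2: frontend uncovered — not redundant.
Drop C3: the rest still cover every skill — redundant.
Drop C4: GraphQL uncovered — not redundant.
Drop C5: API, networking uncovered — not redundant.
Drop C6: testing uncovered — not redundant.
1 redundant: C3.

1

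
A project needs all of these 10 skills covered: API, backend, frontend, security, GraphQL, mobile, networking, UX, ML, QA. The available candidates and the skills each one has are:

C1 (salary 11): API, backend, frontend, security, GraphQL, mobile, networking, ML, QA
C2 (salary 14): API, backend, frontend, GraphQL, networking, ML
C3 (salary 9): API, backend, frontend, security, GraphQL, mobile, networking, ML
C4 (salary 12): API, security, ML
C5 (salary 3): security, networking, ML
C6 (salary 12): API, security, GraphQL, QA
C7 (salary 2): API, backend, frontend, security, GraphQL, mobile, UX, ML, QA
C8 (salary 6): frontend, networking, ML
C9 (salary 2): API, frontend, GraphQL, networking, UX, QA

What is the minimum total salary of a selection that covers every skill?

4

C7, C9 cover every skill at salary 2 + 2 = 4.
Any cover uses at least 2 candidates; among all covering selections none totals below 4.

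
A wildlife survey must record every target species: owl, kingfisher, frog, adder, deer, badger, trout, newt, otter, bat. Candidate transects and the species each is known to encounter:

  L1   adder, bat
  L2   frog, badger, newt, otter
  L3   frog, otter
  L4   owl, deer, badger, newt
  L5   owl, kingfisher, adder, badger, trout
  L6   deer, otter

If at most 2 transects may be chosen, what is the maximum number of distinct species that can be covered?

8

Choosing L2, L5 covers {owl, kingfisher, frog, adder, badger, trout, newt, otter} — 8 species.
No choice of 2 transects does better; here deer, bat are left uncovered.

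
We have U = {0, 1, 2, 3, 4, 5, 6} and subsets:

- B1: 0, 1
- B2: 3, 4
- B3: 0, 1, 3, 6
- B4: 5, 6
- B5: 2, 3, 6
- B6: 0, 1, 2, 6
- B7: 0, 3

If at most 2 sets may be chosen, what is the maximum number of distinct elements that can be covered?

Choosing B2, B6 covers {0, 1, 2, 3, 4, 6} — 6 elements.
No choice of 2 sets does better; here 5 is left uncovered.

6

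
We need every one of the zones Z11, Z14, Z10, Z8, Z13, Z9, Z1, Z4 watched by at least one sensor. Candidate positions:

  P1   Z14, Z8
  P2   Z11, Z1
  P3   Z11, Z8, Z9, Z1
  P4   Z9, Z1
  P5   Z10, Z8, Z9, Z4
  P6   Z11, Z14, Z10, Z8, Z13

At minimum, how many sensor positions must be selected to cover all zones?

P2, P5, P6 together cover {Z11, Z14, Z10, Z8, Z13, Z9, Z1, Z4} — every zone.
No 2 of the 6 sensor positions cover everything (all 15 pairs fall short), so 3 is minimum.

3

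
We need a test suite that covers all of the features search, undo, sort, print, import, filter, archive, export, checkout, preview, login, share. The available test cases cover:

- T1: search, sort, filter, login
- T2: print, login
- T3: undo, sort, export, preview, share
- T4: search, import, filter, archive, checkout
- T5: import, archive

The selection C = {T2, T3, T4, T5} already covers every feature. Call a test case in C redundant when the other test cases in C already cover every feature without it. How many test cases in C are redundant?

Drop T2: print, login uncovered — not redundant.
Drop T3: undo, sort, export, preview, … uncovered — not redundant.
Drop T4: search, filter, checkout uncovered — not redundant.
Drop T5: the rest still cover every feature — redundant.
1 redundant: T5.

1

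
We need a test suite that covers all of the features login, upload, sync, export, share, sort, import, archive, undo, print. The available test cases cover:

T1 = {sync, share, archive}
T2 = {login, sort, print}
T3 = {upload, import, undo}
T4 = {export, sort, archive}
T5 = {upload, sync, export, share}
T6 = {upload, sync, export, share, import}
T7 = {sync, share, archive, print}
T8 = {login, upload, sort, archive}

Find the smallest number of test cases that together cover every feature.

T1, T2, T3, T4 together cover {login, upload, sync, export, share, sort, import, archive, undo, print} — every feature.
No 3 of the 8 test cases cover everything (all 56 triples fall short), so 4 is minimum.

4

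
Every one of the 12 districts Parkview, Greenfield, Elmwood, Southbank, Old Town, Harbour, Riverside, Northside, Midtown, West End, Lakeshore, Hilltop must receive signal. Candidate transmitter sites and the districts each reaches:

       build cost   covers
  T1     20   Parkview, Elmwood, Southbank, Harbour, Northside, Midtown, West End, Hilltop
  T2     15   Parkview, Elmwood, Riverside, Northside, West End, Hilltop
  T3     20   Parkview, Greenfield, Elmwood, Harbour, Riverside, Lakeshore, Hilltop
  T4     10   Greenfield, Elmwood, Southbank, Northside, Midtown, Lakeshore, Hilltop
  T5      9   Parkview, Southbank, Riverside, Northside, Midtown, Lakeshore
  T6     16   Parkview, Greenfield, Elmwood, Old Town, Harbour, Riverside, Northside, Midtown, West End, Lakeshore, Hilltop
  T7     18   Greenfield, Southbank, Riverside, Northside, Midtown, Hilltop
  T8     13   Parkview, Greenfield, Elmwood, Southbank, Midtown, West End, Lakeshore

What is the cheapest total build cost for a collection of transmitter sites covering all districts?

T5, T6 cover every district at build cost 9 + 16 = 25.
Any cover uses at least 2 transmitter sites; among all covering selections none totals below 25.

25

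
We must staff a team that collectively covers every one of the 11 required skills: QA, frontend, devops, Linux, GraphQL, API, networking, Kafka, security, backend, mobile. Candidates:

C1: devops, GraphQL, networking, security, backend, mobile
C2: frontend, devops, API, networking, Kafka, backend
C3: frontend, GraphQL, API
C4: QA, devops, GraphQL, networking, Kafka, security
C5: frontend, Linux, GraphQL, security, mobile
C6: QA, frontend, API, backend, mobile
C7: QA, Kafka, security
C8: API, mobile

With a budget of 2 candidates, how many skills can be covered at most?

10

Choosing C2, C5 covers {frontend, devops, Linux, GraphQL, API, networking, Kafka, security, backend, mobile} — 10 skills.
No choice of 2 candidates does better; here QA is left uncovered.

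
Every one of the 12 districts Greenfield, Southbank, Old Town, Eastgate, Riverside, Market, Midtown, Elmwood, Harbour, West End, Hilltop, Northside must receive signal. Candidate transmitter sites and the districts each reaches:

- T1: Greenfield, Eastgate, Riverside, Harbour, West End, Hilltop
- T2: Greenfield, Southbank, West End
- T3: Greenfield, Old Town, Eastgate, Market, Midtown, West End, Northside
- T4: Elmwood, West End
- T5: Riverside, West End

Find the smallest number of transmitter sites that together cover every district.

4

T1, T2, T3, T4 together cover {Greenfield, Southbank, Old Town, Eastgate, Riverside, Market, Midtown, Elmwood, Harbour, West End, Hilltop, Northside} — every district.
No 3 of the 5 transmitter sites cover everything (all 10 triples fall short), so 4 is minimum.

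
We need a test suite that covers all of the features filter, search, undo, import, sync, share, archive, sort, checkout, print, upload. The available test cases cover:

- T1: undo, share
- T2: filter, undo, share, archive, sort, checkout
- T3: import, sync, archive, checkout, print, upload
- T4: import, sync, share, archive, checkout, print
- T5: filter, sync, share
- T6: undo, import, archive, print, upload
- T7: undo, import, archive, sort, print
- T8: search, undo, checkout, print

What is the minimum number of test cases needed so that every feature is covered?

T2, T3, T8 together cover {filter, search, undo, import, sync, share, archive, sort, checkout, print, upload} — every feature.
No 2 of the 8 test cases cover everything (all 28 pairs fall short), so 3 is minimum.

3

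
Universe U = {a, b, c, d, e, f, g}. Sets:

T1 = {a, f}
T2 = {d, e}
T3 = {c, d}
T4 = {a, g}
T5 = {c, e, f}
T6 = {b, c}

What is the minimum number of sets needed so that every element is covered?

4

T1, T2, T4, T6 together cover {a, b, c, d, e, f, g} — every element.
No 3 of the 6 sets cover everything (all 20 triples fall short), so 4 is minimum.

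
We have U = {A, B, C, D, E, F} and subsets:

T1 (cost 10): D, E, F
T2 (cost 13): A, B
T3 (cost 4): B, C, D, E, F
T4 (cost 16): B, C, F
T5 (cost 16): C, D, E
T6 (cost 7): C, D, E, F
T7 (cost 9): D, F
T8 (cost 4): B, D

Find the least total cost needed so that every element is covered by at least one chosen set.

17

T2, T3 cover every element at cost 13 + 4 = 17.
Any cover uses at least 2 sets; among all covering selections none totals below 17.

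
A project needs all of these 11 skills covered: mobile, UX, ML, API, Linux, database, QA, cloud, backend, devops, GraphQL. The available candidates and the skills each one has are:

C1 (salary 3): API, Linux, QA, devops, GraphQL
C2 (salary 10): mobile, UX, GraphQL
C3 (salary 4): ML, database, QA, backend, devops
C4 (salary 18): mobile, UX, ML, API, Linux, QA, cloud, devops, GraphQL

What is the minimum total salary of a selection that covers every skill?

22

C3, C4 cover every skill at salary 4 + 18 = 22.
Any cover uses at least 2 candidates; among all covering selections none totals below 22.
Greedy by coverage-per-salary would pick C1, C3, C2, C4 for 35 — worse than the optimum 22.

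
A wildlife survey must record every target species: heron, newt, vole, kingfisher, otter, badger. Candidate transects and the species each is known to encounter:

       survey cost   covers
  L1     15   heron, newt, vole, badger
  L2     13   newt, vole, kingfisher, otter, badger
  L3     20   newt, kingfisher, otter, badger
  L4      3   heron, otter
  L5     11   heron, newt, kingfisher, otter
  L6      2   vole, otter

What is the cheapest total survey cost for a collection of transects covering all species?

16

L2, L4 cover every species at survey cost 13 + 3 = 16.
Any cover uses at least 2 transects; among all covering selections none totals below 16.
Greedy by coverage-per-survey cost would pick L6, L4, L2 for 18 — worse than the optimum 16.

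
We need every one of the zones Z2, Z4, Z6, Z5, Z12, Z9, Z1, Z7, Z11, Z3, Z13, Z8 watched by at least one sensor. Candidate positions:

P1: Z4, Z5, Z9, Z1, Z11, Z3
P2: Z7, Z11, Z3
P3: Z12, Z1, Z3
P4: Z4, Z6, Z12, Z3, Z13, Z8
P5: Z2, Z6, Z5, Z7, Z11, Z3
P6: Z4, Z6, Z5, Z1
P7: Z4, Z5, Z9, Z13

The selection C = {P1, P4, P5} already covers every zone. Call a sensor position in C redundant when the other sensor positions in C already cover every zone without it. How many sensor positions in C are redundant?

Drop P1: Z9, Z1 uncovered — not redundant.
Drop P4: Z12, Z13, Z8 uncovered — not redundant.
Drop P5: Z2, Z7 uncovered — not redundant.
None of the sensor positions in C is redundant.

0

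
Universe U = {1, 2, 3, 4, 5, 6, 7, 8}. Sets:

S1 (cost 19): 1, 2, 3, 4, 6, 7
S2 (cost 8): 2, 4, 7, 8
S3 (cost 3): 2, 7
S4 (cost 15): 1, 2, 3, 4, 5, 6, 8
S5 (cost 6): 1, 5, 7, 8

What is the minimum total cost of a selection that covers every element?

18

S3, S4 cover every element at cost 3 + 15 = 18.
Any cover uses at least 2 sets; among all covering selections none totals below 18.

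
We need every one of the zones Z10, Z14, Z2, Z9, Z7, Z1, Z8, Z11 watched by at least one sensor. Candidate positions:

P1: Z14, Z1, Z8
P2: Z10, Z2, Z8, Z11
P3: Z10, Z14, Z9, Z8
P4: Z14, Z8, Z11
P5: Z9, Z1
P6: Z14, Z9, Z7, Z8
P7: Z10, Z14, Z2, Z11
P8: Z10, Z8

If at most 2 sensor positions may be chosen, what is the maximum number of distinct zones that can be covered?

Choosing P2, P6 covers {Z10, Z14, Z2, Z9, Z7, Z8, Z11} — 7 zones.
No choice of 2 sensor positions does better; here Z1 is left uncovered.

7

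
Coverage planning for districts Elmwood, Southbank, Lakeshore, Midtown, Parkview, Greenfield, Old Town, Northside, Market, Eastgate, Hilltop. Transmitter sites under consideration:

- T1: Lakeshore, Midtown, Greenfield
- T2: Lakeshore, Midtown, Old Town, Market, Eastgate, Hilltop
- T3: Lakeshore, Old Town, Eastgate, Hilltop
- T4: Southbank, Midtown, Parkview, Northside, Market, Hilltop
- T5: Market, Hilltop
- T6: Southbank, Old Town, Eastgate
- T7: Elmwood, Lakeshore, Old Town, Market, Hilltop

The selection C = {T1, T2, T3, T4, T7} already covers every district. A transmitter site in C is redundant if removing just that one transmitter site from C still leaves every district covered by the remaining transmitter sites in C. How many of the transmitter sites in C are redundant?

Drop T1: Greenfield uncovered — not redundant.
Drop T2: the rest still cover every district — redundant.
Drop T3: the rest still cover every district — redundant.
Drop T4: Southbank, Parkview, Northside uncovered — not redundant.
Drop T7: Elmwood uncovered — not redundant.
2 redundant: T2, T3.

2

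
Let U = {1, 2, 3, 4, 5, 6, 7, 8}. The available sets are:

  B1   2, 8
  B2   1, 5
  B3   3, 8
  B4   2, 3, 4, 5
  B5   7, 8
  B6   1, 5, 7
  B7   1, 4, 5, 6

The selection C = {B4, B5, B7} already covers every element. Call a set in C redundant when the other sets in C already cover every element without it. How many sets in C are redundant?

0

Drop B4: 2, 3 uncovered — not redundant.
Drop B5: 7, 8 uncovered — not redundant.
Drop B7: 1, 6 uncovered — not redundant.
None of the sets in C is redundant.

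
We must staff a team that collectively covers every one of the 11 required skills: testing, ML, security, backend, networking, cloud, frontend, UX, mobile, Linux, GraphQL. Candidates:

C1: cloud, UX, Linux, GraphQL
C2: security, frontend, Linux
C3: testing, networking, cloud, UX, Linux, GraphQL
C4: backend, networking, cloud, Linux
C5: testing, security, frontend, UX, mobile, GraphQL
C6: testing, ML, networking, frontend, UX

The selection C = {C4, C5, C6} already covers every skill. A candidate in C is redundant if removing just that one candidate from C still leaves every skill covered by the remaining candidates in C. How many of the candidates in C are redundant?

Drop C4: backend, cloud, Linux uncovered — not redundant.
Drop C5: security, mobile, GraphQL uncovered — not redundant.
Drop C6: ML uncovered — not redundant.
None of the candidates in C is redundant.

0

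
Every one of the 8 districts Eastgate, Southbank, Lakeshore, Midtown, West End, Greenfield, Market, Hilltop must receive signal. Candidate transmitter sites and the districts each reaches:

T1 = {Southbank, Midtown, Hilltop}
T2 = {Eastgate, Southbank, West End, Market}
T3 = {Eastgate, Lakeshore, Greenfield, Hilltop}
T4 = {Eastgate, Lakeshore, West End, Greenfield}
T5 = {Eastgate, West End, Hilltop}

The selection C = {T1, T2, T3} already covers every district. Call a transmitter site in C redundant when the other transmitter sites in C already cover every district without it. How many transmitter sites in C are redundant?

Drop T1: Midtown uncovered — not redundant.
Drop T2: West End, Market uncovered — not redundant.
Drop T3: Lakeshore, Greenfield uncovered — not redundant.
None of the transmitter sites in C is redundant.

0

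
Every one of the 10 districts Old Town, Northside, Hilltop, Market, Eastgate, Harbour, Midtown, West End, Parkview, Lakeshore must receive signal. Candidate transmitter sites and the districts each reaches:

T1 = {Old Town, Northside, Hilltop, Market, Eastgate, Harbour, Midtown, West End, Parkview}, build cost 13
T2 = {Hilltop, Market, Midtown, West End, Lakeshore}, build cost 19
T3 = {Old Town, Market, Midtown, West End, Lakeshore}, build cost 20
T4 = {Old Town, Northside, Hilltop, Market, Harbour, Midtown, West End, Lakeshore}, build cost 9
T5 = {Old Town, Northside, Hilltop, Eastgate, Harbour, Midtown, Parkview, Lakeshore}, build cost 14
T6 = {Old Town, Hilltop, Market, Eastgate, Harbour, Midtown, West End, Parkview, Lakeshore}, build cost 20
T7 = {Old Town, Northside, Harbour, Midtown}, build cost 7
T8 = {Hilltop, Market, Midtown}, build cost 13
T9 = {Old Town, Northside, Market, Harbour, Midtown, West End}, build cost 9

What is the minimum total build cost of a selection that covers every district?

T1, T4 cover every district at build cost 13 + 9 = 22.
Any cover uses at least 2 transmitter sites; among all covering selections none totals below 22.

22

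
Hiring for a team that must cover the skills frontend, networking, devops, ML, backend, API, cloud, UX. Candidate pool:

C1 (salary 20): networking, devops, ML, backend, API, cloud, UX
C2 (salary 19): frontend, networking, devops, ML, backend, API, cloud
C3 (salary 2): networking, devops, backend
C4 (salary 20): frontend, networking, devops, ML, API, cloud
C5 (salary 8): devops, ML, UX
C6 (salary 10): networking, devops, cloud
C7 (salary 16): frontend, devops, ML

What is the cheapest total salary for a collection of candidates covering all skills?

27

C2, C5 cover every skill at salary 19 + 8 = 27.
Any cover uses at least 2 candidates; among all covering selections none totals below 27.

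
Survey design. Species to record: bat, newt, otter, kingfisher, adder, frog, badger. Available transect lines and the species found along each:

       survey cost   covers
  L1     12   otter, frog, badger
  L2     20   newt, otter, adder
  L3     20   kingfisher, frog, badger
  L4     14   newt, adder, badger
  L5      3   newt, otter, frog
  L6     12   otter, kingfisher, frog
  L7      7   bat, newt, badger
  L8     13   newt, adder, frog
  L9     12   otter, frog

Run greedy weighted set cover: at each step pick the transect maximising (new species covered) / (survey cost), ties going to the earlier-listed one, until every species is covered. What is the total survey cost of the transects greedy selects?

Pick 1: L5 adds 3 new (newt, otter, frog) at survey cost 3 (ratio 3/3).
Pick 2: L7 adds 2 new (bat, badger) at survey cost 7 (ratio 2/7).
Pick 3: L6 adds 1 new (kingfisher) at survey cost 12 (ratio 1/12).
Pick 4: L8 adds 1 new (adder) at survey cost 13 (ratio 1/13).
Greedy total survey cost: 3 + 7 + 12 + 13 = 35. (The true optimum is 32, so greedy overshoots here.)

35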